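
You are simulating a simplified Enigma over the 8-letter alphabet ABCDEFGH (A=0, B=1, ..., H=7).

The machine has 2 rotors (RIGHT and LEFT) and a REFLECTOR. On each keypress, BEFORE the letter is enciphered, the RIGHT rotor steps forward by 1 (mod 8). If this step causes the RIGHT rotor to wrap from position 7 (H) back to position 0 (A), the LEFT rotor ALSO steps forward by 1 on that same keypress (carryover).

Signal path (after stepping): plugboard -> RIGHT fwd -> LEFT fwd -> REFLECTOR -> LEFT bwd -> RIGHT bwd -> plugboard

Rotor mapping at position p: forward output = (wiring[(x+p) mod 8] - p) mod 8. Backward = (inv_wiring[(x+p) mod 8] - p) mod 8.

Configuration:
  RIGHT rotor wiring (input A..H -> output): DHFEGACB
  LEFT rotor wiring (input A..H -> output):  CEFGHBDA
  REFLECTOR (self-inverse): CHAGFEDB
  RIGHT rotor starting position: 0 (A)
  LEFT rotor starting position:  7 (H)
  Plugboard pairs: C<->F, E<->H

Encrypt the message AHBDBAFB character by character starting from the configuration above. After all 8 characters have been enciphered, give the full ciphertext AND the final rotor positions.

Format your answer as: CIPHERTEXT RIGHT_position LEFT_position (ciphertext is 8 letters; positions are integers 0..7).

Answer: DFAFDGBC 0 0

Derivation:
Char 1 ('A'): step: R->1, L=7; A->plug->A->R->G->L->C->refl->A->L'->F->R'->D->plug->D
Char 2 ('H'): step: R->2, L=7; H->plug->E->R->A->L->B->refl->H->L'->E->R'->C->plug->F
Char 3 ('B'): step: R->3, L=7; B->plug->B->R->D->L->G->refl->D->L'->B->R'->A->plug->A
Char 4 ('D'): step: R->4, L=7; D->plug->D->R->F->L->A->refl->C->L'->G->R'->C->plug->F
Char 5 ('B'): step: R->5, L=7; B->plug->B->R->F->L->A->refl->C->L'->G->R'->D->plug->D
Char 6 ('A'): step: R->6, L=7; A->plug->A->R->E->L->H->refl->B->L'->A->R'->G->plug->G
Char 7 ('F'): step: R->7, L=7; F->plug->C->R->A->L->B->refl->H->L'->E->R'->B->plug->B
Char 8 ('B'): step: R->0, L->0 (L advanced); B->plug->B->R->H->L->A->refl->C->L'->A->R'->F->plug->C
Final: ciphertext=DFAFDGBC, RIGHT=0, LEFT=0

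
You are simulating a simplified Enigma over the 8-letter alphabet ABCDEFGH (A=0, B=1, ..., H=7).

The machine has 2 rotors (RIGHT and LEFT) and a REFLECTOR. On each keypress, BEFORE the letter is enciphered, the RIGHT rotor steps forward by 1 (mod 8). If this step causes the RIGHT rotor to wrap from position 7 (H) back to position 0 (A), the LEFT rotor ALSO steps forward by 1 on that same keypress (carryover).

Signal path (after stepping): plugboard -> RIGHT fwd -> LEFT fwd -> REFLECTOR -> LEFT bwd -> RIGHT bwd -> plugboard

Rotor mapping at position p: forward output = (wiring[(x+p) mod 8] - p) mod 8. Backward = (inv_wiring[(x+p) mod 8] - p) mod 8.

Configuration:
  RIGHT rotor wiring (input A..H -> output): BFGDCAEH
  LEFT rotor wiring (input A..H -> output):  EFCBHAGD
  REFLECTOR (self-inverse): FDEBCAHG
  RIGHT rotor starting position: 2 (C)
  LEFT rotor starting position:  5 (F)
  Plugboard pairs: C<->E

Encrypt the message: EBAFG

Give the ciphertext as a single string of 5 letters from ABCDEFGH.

Char 1 ('E'): step: R->3, L=5; E->plug->C->R->F->L->F->refl->A->L'->E->R'->E->plug->C
Char 2 ('B'): step: R->4, L=5; B->plug->B->R->E->L->A->refl->F->L'->F->R'->E->plug->C
Char 3 ('A'): step: R->5, L=5; A->plug->A->R->D->L->H->refl->G->L'->C->R'->C->plug->E
Char 4 ('F'): step: R->6, L=5; F->plug->F->R->F->L->F->refl->A->L'->E->R'->G->plug->G
Char 5 ('G'): step: R->7, L=5; G->plug->G->R->B->L->B->refl->D->L'->A->R'->A->plug->A

Answer: CCEGA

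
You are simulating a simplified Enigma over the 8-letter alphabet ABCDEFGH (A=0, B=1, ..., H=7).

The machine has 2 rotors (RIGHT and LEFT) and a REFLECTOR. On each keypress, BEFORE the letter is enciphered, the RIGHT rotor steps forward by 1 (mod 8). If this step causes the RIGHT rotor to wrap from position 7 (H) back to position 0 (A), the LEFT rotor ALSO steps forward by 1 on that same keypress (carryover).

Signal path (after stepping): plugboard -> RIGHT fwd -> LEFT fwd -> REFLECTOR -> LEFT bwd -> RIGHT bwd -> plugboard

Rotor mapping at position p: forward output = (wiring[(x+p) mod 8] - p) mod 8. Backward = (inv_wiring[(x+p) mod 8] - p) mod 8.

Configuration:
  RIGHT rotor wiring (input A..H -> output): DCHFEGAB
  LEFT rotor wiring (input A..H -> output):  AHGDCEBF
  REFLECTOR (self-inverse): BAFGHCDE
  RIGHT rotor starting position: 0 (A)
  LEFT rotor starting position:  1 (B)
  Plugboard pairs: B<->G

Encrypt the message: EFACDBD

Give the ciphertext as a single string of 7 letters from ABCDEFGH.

Answer: DEGAHFG

Derivation:
Char 1 ('E'): step: R->1, L=1; E->plug->E->R->F->L->A->refl->B->L'->D->R'->D->plug->D
Char 2 ('F'): step: R->2, L=1; F->plug->F->R->H->L->H->refl->E->L'->G->R'->E->plug->E
Char 3 ('A'): step: R->3, L=1; A->plug->A->R->C->L->C->refl->F->L'->B->R'->B->plug->G
Char 4 ('C'): step: R->4, L=1; C->plug->C->R->E->L->D->refl->G->L'->A->R'->A->plug->A
Char 5 ('D'): step: R->5, L=1; D->plug->D->R->G->L->E->refl->H->L'->H->R'->H->plug->H
Char 6 ('B'): step: R->6, L=1; B->plug->G->R->G->L->E->refl->H->L'->H->R'->F->plug->F
Char 7 ('D'): step: R->7, L=1; D->plug->D->R->A->L->G->refl->D->L'->E->R'->B->plug->G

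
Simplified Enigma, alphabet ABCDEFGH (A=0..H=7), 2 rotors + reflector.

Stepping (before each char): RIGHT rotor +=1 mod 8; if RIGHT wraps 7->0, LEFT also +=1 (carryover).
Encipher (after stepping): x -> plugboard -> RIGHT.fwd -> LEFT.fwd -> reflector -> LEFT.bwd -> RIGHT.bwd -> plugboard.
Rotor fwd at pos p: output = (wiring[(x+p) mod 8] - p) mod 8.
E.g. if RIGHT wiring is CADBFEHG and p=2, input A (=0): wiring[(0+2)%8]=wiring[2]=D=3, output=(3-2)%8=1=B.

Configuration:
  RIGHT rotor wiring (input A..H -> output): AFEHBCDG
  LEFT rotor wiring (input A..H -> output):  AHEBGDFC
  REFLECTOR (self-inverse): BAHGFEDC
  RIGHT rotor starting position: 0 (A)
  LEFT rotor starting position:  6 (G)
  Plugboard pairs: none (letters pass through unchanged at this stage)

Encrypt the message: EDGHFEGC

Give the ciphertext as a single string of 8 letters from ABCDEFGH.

Answer: HADBCGCB

Derivation:
Char 1 ('E'): step: R->1, L=6; E->plug->E->R->B->L->E->refl->F->L'->H->R'->H->plug->H
Char 2 ('D'): step: R->2, L=6; D->plug->D->R->A->L->H->refl->C->L'->C->R'->A->plug->A
Char 3 ('G'): step: R->3, L=6; G->plug->G->R->C->L->C->refl->H->L'->A->R'->D->plug->D
Char 4 ('H'): step: R->4, L=6; H->plug->H->R->D->L->B->refl->A->L'->G->R'->B->plug->B
Char 5 ('F'): step: R->5, L=6; F->plug->F->R->H->L->F->refl->E->L'->B->R'->C->plug->C
Char 6 ('E'): step: R->6, L=6; E->plug->E->R->G->L->A->refl->B->L'->D->R'->G->plug->G
Char 7 ('G'): step: R->7, L=6; G->plug->G->R->D->L->B->refl->A->L'->G->R'->C->plug->C
Char 8 ('C'): step: R->0, L->7 (L advanced); C->plug->C->R->E->L->C->refl->H->L'->F->R'->B->plug->B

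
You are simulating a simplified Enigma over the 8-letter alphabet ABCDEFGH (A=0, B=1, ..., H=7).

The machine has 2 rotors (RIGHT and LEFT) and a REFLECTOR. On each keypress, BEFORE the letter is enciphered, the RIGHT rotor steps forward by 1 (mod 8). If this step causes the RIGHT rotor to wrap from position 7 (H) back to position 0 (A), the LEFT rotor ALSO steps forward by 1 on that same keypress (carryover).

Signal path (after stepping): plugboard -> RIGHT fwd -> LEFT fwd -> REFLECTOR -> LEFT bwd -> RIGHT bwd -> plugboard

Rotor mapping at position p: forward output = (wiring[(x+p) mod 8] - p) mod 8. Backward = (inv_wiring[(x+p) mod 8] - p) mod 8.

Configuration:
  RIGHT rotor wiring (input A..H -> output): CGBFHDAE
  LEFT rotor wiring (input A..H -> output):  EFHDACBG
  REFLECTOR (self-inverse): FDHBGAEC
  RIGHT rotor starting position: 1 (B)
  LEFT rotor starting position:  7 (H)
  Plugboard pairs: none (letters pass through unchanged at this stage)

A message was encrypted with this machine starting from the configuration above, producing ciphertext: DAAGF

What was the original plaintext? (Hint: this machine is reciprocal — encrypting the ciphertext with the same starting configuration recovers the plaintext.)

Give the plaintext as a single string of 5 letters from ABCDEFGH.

Answer: BBHCD

Derivation:
Char 1 ('D'): step: R->2, L=7; D->plug->D->R->B->L->F->refl->A->L'->D->R'->B->plug->B
Char 2 ('A'): step: R->3, L=7; A->plug->A->R->C->L->G->refl->E->L'->E->R'->B->plug->B
Char 3 ('A'): step: R->4, L=7; A->plug->A->R->D->L->A->refl->F->L'->B->R'->H->plug->H
Char 4 ('G'): step: R->5, L=7; G->plug->G->R->A->L->H->refl->C->L'->H->R'->C->plug->C
Char 5 ('F'): step: R->6, L=7; F->plug->F->R->H->L->C->refl->H->L'->A->R'->D->plug->D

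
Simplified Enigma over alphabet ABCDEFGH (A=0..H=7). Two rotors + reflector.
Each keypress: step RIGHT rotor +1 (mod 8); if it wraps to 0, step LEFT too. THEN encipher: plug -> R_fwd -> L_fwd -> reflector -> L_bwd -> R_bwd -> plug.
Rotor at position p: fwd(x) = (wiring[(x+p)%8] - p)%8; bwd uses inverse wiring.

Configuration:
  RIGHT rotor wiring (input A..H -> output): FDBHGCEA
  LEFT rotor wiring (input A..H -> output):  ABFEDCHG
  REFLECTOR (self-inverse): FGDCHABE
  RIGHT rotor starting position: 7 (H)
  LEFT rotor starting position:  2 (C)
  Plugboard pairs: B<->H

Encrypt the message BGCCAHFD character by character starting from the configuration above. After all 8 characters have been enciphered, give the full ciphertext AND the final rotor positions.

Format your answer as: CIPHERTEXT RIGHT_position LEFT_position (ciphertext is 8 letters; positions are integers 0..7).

Char 1 ('B'): step: R->0, L->3 (L advanced); B->plug->H->R->A->L->B->refl->G->L'->G->R'->E->plug->E
Char 2 ('G'): step: R->1, L=3; G->plug->G->R->H->L->C->refl->D->L'->E->R'->H->plug->B
Char 3 ('C'): step: R->2, L=3; C->plug->C->R->E->L->D->refl->C->L'->H->R'->A->plug->A
Char 4 ('C'): step: R->3, L=3; C->plug->C->R->H->L->C->refl->D->L'->E->R'->A->plug->A
Char 5 ('A'): step: R->4, L=3; A->plug->A->R->C->L->H->refl->E->L'->D->R'->H->plug->B
Char 6 ('H'): step: R->5, L=3; H->plug->B->R->H->L->C->refl->D->L'->E->R'->F->plug->F
Char 7 ('F'): step: R->6, L=3; F->plug->F->R->B->L->A->refl->F->L'->F->R'->D->plug->D
Char 8 ('D'): step: R->7, L=3; D->plug->D->R->C->L->H->refl->E->L'->D->R'->G->plug->G
Final: ciphertext=EBAABFDG, RIGHT=7, LEFT=3

Answer: EBAABFDG 7 3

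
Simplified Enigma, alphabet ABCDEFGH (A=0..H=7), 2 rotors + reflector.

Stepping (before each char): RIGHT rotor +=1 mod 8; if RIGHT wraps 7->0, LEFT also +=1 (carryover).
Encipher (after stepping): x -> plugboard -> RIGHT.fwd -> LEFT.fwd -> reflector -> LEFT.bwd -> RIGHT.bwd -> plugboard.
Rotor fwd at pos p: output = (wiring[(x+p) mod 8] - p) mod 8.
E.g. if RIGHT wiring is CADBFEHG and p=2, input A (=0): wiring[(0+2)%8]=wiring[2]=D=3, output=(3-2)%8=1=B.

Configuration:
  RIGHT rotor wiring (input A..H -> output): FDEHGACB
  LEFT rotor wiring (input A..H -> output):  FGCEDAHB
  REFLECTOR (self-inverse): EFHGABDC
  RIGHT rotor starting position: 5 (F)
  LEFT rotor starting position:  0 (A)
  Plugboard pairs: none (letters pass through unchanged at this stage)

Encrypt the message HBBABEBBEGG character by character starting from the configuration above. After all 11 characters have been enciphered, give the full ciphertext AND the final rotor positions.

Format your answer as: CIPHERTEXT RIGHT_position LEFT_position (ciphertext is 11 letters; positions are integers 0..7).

Answer: EACDADHGCEC 0 2

Derivation:
Char 1 ('H'): step: R->6, L=0; H->plug->H->R->C->L->C->refl->H->L'->G->R'->E->plug->E
Char 2 ('B'): step: R->7, L=0; B->plug->B->R->G->L->H->refl->C->L'->C->R'->A->plug->A
Char 3 ('B'): step: R->0, L->1 (L advanced); B->plug->B->R->D->L->C->refl->H->L'->E->R'->C->plug->C
Char 4 ('A'): step: R->1, L=1; A->plug->A->R->C->L->D->refl->G->L'->F->R'->D->plug->D
Char 5 ('B'): step: R->2, L=1; B->plug->B->R->F->L->G->refl->D->L'->C->R'->A->plug->A
Char 6 ('E'): step: R->3, L=1; E->plug->E->R->G->L->A->refl->E->L'->H->R'->D->plug->D
Char 7 ('B'): step: R->4, L=1; B->plug->B->R->E->L->H->refl->C->L'->D->R'->H->plug->H
Char 8 ('B'): step: R->5, L=1; B->plug->B->R->F->L->G->refl->D->L'->C->R'->G->plug->G
Char 9 ('E'): step: R->6, L=1; E->plug->E->R->G->L->A->refl->E->L'->H->R'->C->plug->C
Char 10 ('G'): step: R->7, L=1; G->plug->G->R->B->L->B->refl->F->L'->A->R'->E->plug->E
Char 11 ('G'): step: R->0, L->2 (L advanced); G->plug->G->R->C->L->B->refl->F->L'->E->R'->C->plug->C
Final: ciphertext=EACDADHGCEC, RIGHT=0, LEFT=2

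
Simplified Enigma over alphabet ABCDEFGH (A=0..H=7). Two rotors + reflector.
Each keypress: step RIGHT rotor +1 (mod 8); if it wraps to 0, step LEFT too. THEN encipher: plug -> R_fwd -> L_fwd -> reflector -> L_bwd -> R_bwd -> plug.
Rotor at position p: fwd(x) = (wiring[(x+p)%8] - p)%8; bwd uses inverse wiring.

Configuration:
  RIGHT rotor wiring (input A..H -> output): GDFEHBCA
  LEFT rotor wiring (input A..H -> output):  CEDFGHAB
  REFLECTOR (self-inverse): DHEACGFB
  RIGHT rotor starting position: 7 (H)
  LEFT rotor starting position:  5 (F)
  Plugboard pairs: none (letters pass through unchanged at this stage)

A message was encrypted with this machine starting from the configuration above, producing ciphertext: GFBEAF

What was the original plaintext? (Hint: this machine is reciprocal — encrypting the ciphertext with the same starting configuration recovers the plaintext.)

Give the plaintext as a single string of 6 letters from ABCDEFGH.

Answer: HDEDDH

Derivation:
Char 1 ('G'): step: R->0, L->6 (L advanced); G->plug->G->R->C->L->E->refl->C->L'->A->R'->H->plug->H
Char 2 ('F'): step: R->1, L=6; F->plug->F->R->B->L->D->refl->A->L'->G->R'->D->plug->D
Char 3 ('B'): step: R->2, L=6; B->plug->B->R->C->L->E->refl->C->L'->A->R'->E->plug->E
Char 4 ('E'): step: R->3, L=6; E->plug->E->R->F->L->H->refl->B->L'->H->R'->D->plug->D
Char 5 ('A'): step: R->4, L=6; A->plug->A->R->D->L->G->refl->F->L'->E->R'->D->plug->D
Char 6 ('F'): step: R->5, L=6; F->plug->F->R->A->L->C->refl->E->L'->C->R'->H->plug->H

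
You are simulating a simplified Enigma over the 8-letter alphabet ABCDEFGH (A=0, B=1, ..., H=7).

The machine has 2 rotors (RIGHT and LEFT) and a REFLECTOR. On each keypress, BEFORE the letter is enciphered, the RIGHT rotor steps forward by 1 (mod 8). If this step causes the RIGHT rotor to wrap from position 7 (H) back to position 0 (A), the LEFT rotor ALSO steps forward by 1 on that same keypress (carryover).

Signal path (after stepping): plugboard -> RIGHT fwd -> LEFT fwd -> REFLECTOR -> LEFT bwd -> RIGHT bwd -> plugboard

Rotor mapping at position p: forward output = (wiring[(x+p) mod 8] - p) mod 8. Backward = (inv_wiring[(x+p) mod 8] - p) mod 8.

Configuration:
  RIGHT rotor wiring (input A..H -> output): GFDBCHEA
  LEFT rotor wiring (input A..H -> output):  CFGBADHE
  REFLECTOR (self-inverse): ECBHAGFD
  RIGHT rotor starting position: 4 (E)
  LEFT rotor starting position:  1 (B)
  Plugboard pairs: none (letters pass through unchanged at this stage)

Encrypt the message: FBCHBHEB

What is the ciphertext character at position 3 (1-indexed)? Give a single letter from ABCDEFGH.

Char 1 ('F'): step: R->5, L=1; F->plug->F->R->G->L->D->refl->H->L'->D->R'->C->plug->C
Char 2 ('B'): step: R->6, L=1; B->plug->B->R->C->L->A->refl->E->L'->A->R'->C->plug->C
Char 3 ('C'): step: R->7, L=1; C->plug->C->R->G->L->D->refl->H->L'->D->R'->F->plug->F

F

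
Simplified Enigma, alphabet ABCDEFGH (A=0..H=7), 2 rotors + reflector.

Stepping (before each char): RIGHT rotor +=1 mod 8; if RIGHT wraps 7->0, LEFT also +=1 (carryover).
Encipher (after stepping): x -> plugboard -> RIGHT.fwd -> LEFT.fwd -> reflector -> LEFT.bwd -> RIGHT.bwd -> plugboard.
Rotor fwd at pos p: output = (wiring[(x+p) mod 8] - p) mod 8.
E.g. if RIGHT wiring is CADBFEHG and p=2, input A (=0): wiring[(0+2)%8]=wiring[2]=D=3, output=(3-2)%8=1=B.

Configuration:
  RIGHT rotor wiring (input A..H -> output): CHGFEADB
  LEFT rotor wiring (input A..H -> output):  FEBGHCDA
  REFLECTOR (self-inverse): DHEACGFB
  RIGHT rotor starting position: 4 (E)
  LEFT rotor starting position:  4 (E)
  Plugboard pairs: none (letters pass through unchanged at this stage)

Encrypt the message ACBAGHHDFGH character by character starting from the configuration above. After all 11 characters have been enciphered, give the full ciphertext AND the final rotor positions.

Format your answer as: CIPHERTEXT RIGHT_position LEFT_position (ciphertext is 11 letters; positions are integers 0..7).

Char 1 ('A'): step: R->5, L=4; A->plug->A->R->D->L->E->refl->C->L'->H->R'->H->plug->H
Char 2 ('C'): step: R->6, L=4; C->plug->C->R->E->L->B->refl->H->L'->C->R'->H->plug->H
Char 3 ('B'): step: R->7, L=4; B->plug->B->R->D->L->E->refl->C->L'->H->R'->D->plug->D
Char 4 ('A'): step: R->0, L->5 (L advanced); A->plug->A->R->C->L->D->refl->A->L'->D->R'->G->plug->G
Char 5 ('G'): step: R->1, L=5; G->plug->G->R->A->L->F->refl->G->L'->B->R'->H->plug->H
Char 6 ('H'): step: R->2, L=5; H->plug->H->R->F->L->E->refl->C->L'->H->R'->F->plug->F
Char 7 ('H'): step: R->3, L=5; H->plug->H->R->D->L->A->refl->D->L'->C->R'->A->plug->A
Char 8 ('D'): step: R->4, L=5; D->plug->D->R->F->L->E->refl->C->L'->H->R'->C->plug->C
Char 9 ('F'): step: R->5, L=5; F->plug->F->R->B->L->G->refl->F->L'->A->R'->G->plug->G
Char 10 ('G'): step: R->6, L=5; G->plug->G->R->G->L->B->refl->H->L'->E->R'->C->plug->C
Char 11 ('H'): step: R->7, L=5; H->plug->H->R->E->L->H->refl->B->L'->G->R'->E->plug->E
Final: ciphertext=HHDGHFACGCE, RIGHT=7, LEFT=5

Answer: HHDGHFACGCE 7 5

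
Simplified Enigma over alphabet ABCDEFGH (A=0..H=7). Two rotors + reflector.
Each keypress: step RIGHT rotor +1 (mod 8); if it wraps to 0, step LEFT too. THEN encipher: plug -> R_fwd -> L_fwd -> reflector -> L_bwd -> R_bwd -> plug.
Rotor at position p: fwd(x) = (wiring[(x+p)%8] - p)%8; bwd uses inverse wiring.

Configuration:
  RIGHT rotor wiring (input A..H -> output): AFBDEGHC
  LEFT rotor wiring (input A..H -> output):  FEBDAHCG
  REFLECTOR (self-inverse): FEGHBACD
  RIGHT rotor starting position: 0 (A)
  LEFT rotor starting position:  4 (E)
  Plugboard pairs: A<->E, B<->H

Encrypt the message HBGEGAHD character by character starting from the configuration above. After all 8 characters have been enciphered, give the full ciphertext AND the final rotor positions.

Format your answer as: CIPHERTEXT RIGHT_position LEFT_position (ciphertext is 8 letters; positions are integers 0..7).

Answer: ECCACCGC 0 5

Derivation:
Char 1 ('H'): step: R->1, L=4; H->plug->B->R->A->L->E->refl->B->L'->E->R'->A->plug->E
Char 2 ('B'): step: R->2, L=4; B->plug->H->R->D->L->C->refl->G->L'->C->R'->C->plug->C
Char 3 ('G'): step: R->3, L=4; G->plug->G->R->C->L->G->refl->C->L'->D->R'->C->plug->C
Char 4 ('E'): step: R->4, L=4; E->plug->A->R->A->L->E->refl->B->L'->E->R'->E->plug->A
Char 5 ('G'): step: R->5, L=4; G->plug->G->R->G->L->F->refl->A->L'->F->R'->C->plug->C
Char 6 ('A'): step: R->6, L=4; A->plug->E->R->D->L->C->refl->G->L'->C->R'->C->plug->C
Char 7 ('H'): step: R->7, L=4; H->plug->B->R->B->L->D->refl->H->L'->H->R'->G->plug->G
Char 8 ('D'): step: R->0, L->5 (L advanced); D->plug->D->R->D->L->A->refl->F->L'->B->R'->C->plug->C
Final: ciphertext=ECCACCGC, RIGHT=0, LEFT=5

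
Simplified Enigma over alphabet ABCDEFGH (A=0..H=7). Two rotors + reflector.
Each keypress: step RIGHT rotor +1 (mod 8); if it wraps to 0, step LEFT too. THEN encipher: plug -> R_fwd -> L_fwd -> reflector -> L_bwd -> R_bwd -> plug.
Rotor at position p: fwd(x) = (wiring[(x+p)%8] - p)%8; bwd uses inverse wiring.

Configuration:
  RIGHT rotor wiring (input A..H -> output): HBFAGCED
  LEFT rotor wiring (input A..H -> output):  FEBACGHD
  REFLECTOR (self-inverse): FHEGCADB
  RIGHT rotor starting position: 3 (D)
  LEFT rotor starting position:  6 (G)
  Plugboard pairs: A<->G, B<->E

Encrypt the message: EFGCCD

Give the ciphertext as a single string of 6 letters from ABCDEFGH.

Char 1 ('E'): step: R->4, L=6; E->plug->B->R->G->L->E->refl->C->L'->F->R'->F->plug->F
Char 2 ('F'): step: R->5, L=6; F->plug->F->R->A->L->B->refl->H->L'->C->R'->D->plug->D
Char 3 ('G'): step: R->6, L=6; G->plug->A->R->G->L->E->refl->C->L'->F->R'->B->plug->E
Char 4 ('C'): step: R->7, L=6; C->plug->C->R->C->L->H->refl->B->L'->A->R'->B->plug->E
Char 5 ('C'): step: R->0, L->7 (L advanced); C->plug->C->R->F->L->D->refl->G->L'->B->R'->B->plug->E
Char 6 ('D'): step: R->1, L=7; D->plug->D->R->F->L->D->refl->G->L'->B->R'->E->plug->B

Answer: FDEEEB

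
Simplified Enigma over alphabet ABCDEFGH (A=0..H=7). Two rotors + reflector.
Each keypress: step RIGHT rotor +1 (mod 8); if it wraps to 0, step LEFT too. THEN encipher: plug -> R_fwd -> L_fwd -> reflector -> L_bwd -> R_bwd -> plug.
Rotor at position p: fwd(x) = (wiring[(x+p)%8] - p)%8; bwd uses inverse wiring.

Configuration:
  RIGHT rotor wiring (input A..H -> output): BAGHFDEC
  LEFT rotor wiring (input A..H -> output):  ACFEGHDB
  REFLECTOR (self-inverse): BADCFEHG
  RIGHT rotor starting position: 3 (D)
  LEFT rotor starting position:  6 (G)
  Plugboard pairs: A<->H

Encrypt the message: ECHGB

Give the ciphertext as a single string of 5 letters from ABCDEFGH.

Char 1 ('E'): step: R->4, L=6; E->plug->E->R->F->L->G->refl->H->L'->E->R'->F->plug->F
Char 2 ('C'): step: R->5, L=6; C->plug->C->R->F->L->G->refl->H->L'->E->R'->D->plug->D
Char 3 ('H'): step: R->6, L=6; H->plug->A->R->G->L->A->refl->B->L'->H->R'->G->plug->G
Char 4 ('G'): step: R->7, L=6; G->plug->G->R->E->L->H->refl->G->L'->F->R'->H->plug->A
Char 5 ('B'): step: R->0, L->7 (L advanced); B->plug->B->R->A->L->C->refl->D->L'->C->R'->H->plug->A

Answer: FDGAA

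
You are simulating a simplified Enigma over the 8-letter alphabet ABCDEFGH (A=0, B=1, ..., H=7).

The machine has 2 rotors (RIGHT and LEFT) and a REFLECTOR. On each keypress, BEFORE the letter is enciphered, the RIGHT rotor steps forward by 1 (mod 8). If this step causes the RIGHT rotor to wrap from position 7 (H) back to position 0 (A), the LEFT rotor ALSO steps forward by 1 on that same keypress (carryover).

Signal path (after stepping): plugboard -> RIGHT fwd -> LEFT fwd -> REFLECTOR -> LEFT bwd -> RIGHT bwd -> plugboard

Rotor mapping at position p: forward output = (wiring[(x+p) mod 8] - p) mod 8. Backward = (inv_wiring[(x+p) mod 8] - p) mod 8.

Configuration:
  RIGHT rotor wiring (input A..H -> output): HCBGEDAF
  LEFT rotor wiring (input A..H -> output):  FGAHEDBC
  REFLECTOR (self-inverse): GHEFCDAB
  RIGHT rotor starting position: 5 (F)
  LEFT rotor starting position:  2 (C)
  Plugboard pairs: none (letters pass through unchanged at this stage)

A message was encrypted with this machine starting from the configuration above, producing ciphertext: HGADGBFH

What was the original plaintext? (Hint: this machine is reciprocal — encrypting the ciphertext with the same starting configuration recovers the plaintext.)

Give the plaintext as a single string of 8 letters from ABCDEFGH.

Char 1 ('H'): step: R->6, L=2; H->plug->H->R->F->L->A->refl->G->L'->A->R'->F->plug->F
Char 2 ('G'): step: R->7, L=2; G->plug->G->R->E->L->H->refl->B->L'->D->R'->C->plug->C
Char 3 ('A'): step: R->0, L->3 (L advanced); A->plug->A->R->H->L->F->refl->D->L'->G->R'->D->plug->D
Char 4 ('D'): step: R->1, L=3; D->plug->D->R->D->L->G->refl->A->L'->C->R'->E->plug->E
Char 5 ('G'): step: R->2, L=3; G->plug->G->R->F->L->C->refl->E->L'->A->R'->H->plug->H
Char 6 ('B'): step: R->3, L=3; B->plug->B->R->B->L->B->refl->H->L'->E->R'->F->plug->F
Char 7 ('F'): step: R->4, L=3; F->plug->F->R->G->L->D->refl->F->L'->H->R'->B->plug->B
Char 8 ('H'): step: R->5, L=3; H->plug->H->R->H->L->F->refl->D->L'->G->R'->A->plug->A

Answer: FCDEHFBA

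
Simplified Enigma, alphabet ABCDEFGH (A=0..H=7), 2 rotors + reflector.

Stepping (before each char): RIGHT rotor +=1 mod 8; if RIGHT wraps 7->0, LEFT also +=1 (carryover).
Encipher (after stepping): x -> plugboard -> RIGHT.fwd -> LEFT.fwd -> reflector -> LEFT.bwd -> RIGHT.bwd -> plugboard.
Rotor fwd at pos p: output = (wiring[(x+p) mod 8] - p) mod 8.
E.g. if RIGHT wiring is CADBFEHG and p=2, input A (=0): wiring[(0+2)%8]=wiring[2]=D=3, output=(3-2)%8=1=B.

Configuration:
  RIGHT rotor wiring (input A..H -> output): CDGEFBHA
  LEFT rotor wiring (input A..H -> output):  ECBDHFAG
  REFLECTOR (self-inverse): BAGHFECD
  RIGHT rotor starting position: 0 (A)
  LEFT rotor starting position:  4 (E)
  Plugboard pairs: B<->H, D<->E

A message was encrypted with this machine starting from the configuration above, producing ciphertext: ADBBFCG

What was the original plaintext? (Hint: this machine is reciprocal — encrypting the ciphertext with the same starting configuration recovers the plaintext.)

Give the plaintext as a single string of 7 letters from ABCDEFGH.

Answer: FCDFAAF

Derivation:
Char 1 ('A'): step: R->1, L=4; A->plug->A->R->C->L->E->refl->F->L'->G->R'->F->plug->F
Char 2 ('D'): step: R->2, L=4; D->plug->E->R->F->L->G->refl->C->L'->D->R'->C->plug->C
Char 3 ('B'): step: R->3, L=4; B->plug->H->R->D->L->C->refl->G->L'->F->R'->E->plug->D
Char 4 ('B'): step: R->4, L=4; B->plug->H->R->A->L->D->refl->H->L'->H->R'->F->plug->F
Char 5 ('F'): step: R->5, L=4; F->plug->F->R->B->L->B->refl->A->L'->E->R'->A->plug->A
Char 6 ('C'): step: R->6, L=4; C->plug->C->R->E->L->A->refl->B->L'->B->R'->A->plug->A
Char 7 ('G'): step: R->7, L=4; G->plug->G->R->C->L->E->refl->F->L'->G->R'->F->plug->F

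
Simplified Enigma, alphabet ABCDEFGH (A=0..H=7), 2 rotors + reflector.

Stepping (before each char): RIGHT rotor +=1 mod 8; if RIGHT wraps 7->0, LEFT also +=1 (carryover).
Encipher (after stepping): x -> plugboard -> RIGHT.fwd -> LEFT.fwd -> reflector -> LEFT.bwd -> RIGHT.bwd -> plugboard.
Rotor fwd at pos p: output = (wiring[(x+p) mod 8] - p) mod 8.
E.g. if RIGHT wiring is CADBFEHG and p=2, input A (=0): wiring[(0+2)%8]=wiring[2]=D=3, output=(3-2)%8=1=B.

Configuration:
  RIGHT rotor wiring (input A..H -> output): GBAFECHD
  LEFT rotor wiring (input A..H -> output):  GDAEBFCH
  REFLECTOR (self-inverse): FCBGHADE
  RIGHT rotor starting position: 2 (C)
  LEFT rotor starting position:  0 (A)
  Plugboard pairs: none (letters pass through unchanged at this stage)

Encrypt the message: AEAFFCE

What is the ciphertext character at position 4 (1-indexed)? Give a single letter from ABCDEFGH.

Char 1 ('A'): step: R->3, L=0; A->plug->A->R->C->L->A->refl->F->L'->F->R'->H->plug->H
Char 2 ('E'): step: R->4, L=0; E->plug->E->R->C->L->A->refl->F->L'->F->R'->F->plug->F
Char 3 ('A'): step: R->5, L=0; A->plug->A->R->F->L->F->refl->A->L'->C->R'->B->plug->B
Char 4 ('F'): step: R->6, L=0; F->plug->F->R->H->L->H->refl->E->L'->D->R'->D->plug->D

D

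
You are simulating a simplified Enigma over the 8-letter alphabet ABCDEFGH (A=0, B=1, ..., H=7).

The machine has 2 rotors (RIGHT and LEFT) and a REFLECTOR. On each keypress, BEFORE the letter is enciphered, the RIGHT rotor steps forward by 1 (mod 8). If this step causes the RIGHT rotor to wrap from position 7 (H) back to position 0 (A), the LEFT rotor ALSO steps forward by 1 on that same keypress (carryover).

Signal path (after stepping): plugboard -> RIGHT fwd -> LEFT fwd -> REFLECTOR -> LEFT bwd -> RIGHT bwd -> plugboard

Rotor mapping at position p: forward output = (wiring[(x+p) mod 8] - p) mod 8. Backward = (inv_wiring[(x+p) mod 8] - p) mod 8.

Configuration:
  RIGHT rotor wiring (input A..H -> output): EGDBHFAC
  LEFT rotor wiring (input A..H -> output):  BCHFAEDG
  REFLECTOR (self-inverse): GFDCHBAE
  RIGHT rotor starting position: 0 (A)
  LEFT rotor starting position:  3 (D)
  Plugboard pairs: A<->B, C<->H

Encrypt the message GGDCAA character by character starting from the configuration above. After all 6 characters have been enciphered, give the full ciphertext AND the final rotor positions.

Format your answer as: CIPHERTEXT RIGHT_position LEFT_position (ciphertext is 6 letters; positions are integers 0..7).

Char 1 ('G'): step: R->1, L=3; G->plug->G->R->B->L->F->refl->B->L'->C->R'->B->plug->A
Char 2 ('G'): step: R->2, L=3; G->plug->G->R->C->L->B->refl->F->L'->B->R'->A->plug->B
Char 3 ('D'): step: R->3, L=3; D->plug->D->R->F->L->G->refl->A->L'->D->R'->G->plug->G
Char 4 ('C'): step: R->4, L=3; C->plug->H->R->F->L->G->refl->A->L'->D->R'->A->plug->B
Char 5 ('A'): step: R->5, L=3; A->plug->B->R->D->L->A->refl->G->L'->F->R'->C->plug->H
Char 6 ('A'): step: R->6, L=3; A->plug->B->R->E->L->D->refl->C->L'->A->R'->D->plug->D
Final: ciphertext=ABGBHD, RIGHT=6, LEFT=3

Answer: ABGBHD 6 3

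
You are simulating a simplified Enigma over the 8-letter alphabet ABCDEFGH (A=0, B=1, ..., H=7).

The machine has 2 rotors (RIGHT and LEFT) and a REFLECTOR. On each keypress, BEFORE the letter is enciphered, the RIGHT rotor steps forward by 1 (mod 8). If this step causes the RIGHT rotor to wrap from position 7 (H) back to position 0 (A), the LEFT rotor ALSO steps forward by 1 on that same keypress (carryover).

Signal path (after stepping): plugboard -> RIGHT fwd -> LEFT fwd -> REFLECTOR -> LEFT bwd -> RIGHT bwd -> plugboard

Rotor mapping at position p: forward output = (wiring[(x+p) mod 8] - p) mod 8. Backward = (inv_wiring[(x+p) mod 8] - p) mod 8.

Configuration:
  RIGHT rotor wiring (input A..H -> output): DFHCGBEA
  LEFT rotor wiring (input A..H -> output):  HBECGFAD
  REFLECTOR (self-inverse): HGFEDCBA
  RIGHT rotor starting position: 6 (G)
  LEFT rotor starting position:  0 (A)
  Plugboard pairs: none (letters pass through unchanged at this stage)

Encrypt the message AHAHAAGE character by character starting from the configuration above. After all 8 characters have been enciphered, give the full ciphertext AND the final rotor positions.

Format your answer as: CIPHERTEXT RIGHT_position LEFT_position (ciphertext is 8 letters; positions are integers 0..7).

Char 1 ('A'): step: R->7, L=0; A->plug->A->R->B->L->B->refl->G->L'->E->R'->B->plug->B
Char 2 ('H'): step: R->0, L->1 (L advanced); H->plug->H->R->A->L->A->refl->H->L'->F->R'->B->plug->B
Char 3 ('A'): step: R->1, L=1; A->plug->A->R->E->L->E->refl->D->L'->B->R'->C->plug->C
Char 4 ('H'): step: R->2, L=1; H->plug->H->R->D->L->F->refl->C->L'->G->R'->F->plug->F
Char 5 ('A'): step: R->3, L=1; A->plug->A->R->H->L->G->refl->B->L'->C->R'->G->plug->G
Char 6 ('A'): step: R->4, L=1; A->plug->A->R->C->L->B->refl->G->L'->H->R'->E->plug->E
Char 7 ('G'): step: R->5, L=1; G->plug->G->R->F->L->H->refl->A->L'->A->R'->E->plug->E
Char 8 ('E'): step: R->6, L=1; E->plug->E->R->B->L->D->refl->E->L'->E->R'->F->plug->F
Final: ciphertext=BBCFGEEF, RIGHT=6, LEFT=1

Answer: BBCFGEEF 6 1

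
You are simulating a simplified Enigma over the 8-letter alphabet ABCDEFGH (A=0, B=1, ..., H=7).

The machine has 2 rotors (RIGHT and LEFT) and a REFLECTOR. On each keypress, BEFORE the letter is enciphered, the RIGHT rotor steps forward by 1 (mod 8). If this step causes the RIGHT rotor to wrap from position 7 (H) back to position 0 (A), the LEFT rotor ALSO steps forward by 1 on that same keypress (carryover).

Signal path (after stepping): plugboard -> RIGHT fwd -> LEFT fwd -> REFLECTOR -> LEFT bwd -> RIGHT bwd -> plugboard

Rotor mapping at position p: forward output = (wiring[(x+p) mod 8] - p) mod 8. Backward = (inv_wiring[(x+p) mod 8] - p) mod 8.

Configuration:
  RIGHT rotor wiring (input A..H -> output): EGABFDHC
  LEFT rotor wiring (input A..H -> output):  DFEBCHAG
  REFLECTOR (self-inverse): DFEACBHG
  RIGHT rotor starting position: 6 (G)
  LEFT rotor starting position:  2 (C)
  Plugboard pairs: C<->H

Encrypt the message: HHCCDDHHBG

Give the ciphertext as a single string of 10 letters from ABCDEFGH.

Answer: EDBECFGEGE

Derivation:
Char 1 ('H'): step: R->7, L=2; H->plug->C->R->H->L->D->refl->A->L'->C->R'->E->plug->E
Char 2 ('H'): step: R->0, L->3 (L advanced); H->plug->C->R->A->L->G->refl->H->L'->B->R'->D->plug->D
Char 3 ('C'): step: R->1, L=3; C->plug->H->R->D->L->F->refl->B->L'->H->R'->B->plug->B
Char 4 ('C'): step: R->2, L=3; C->plug->H->R->E->L->D->refl->A->L'->F->R'->E->plug->E
Char 5 ('D'): step: R->3, L=3; D->plug->D->R->E->L->D->refl->A->L'->F->R'->H->plug->C
Char 6 ('D'): step: R->4, L=3; D->plug->D->R->G->L->C->refl->E->L'->C->R'->F->plug->F
Char 7 ('H'): step: R->5, L=3; H->plug->C->R->F->L->A->refl->D->L'->E->R'->G->plug->G
Char 8 ('H'): step: R->6, L=3; H->plug->C->R->G->L->C->refl->E->L'->C->R'->E->plug->E
Char 9 ('B'): step: R->7, L=3; B->plug->B->R->F->L->A->refl->D->L'->E->R'->G->plug->G
Char 10 ('G'): step: R->0, L->4 (L advanced); G->plug->G->R->H->L->F->refl->B->L'->F->R'->E->plug->E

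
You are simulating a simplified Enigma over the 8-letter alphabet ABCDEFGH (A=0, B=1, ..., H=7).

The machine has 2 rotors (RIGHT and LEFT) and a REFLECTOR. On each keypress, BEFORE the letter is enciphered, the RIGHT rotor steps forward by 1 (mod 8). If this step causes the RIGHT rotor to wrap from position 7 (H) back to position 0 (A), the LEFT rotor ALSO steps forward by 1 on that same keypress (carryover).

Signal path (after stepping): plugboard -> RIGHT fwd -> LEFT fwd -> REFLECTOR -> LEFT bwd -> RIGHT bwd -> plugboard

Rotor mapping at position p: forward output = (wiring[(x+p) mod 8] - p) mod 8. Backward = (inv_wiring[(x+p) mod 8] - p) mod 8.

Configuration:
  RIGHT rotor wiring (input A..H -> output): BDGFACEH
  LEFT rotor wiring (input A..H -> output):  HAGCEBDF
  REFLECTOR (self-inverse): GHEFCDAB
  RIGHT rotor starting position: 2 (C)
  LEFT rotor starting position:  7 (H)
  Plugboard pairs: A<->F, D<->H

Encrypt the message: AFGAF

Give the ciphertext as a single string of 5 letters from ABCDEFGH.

Char 1 ('A'): step: R->3, L=7; A->plug->F->R->G->L->C->refl->E->L'->H->R'->C->plug->C
Char 2 ('F'): step: R->4, L=7; F->plug->A->R->E->L->D->refl->F->L'->F->R'->E->plug->E
Char 3 ('G'): step: R->5, L=7; G->plug->G->R->A->L->G->refl->A->L'->B->R'->F->plug->A
Char 4 ('A'): step: R->6, L=7; A->plug->F->R->H->L->E->refl->C->L'->G->R'->A->plug->F
Char 5 ('F'): step: R->7, L=7; F->plug->A->R->A->L->G->refl->A->L'->B->R'->F->plug->A

Answer: CEAFA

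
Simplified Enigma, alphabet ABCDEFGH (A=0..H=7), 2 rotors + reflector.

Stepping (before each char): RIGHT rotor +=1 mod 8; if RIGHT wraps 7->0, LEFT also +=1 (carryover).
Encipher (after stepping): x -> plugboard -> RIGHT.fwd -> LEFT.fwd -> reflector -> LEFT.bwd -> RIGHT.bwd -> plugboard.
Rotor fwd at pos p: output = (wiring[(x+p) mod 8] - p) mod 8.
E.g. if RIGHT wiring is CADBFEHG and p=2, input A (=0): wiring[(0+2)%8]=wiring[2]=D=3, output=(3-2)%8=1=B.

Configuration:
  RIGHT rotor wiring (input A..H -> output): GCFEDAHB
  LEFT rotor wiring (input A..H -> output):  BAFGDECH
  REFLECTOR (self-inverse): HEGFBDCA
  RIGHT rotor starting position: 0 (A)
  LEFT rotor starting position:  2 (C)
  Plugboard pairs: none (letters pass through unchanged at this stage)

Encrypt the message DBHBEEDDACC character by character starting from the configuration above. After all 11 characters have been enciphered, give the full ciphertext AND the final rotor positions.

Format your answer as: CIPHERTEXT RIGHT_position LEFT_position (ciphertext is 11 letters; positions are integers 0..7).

Char 1 ('D'): step: R->1, L=2; D->plug->D->R->C->L->B->refl->E->L'->B->R'->A->plug->A
Char 2 ('B'): step: R->2, L=2; B->plug->B->R->C->L->B->refl->E->L'->B->R'->C->plug->C
Char 3 ('H'): step: R->3, L=2; H->plug->H->R->C->L->B->refl->E->L'->B->R'->A->plug->A
Char 4 ('B'): step: R->4, L=2; B->plug->B->R->E->L->A->refl->H->L'->G->R'->F->plug->F
Char 5 ('E'): step: R->5, L=2; E->plug->E->R->F->L->F->refl->D->L'->A->R'->F->plug->F
Char 6 ('E'): step: R->6, L=2; E->plug->E->R->H->L->G->refl->C->L'->D->R'->B->plug->B
Char 7 ('D'): step: R->7, L=2; D->plug->D->R->G->L->H->refl->A->L'->E->R'->F->plug->F
Char 8 ('D'): step: R->0, L->3 (L advanced); D->plug->D->R->E->L->E->refl->B->L'->C->R'->B->plug->B
Char 9 ('A'): step: R->1, L=3; A->plug->A->R->B->L->A->refl->H->L'->D->R'->C->plug->C
Char 10 ('C'): step: R->2, L=3; C->plug->C->R->B->L->A->refl->H->L'->D->R'->A->plug->A
Char 11 ('C'): step: R->3, L=3; C->plug->C->R->F->L->G->refl->C->L'->H->R'->G->plug->G
Final: ciphertext=ACAFFBFBCAG, RIGHT=3, LEFT=3

Answer: ACAFFBFBCAG 3 3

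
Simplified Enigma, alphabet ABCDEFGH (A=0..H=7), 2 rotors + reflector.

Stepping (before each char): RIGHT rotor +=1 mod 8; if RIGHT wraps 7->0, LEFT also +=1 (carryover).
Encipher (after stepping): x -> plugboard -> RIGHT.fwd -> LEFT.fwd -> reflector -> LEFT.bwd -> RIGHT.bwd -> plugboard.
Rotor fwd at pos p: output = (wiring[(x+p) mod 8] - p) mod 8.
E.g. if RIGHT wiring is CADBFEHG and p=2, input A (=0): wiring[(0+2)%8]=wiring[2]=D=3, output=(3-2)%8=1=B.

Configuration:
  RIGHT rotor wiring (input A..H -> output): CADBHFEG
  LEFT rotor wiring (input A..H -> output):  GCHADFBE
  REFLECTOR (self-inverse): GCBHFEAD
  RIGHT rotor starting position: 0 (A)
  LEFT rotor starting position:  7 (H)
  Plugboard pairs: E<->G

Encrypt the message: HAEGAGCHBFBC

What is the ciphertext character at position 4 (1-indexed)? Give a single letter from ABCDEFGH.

Char 1 ('H'): step: R->1, L=7; H->plug->H->R->B->L->H->refl->D->L'->C->R'->B->plug->B
Char 2 ('A'): step: R->2, L=7; A->plug->A->R->B->L->H->refl->D->L'->C->R'->E->plug->G
Char 3 ('E'): step: R->3, L=7; E->plug->G->R->F->L->E->refl->F->L'->A->R'->H->plug->H
Char 4 ('G'): step: R->4, L=7; G->plug->E->R->G->L->G->refl->A->L'->D->R'->A->plug->A

A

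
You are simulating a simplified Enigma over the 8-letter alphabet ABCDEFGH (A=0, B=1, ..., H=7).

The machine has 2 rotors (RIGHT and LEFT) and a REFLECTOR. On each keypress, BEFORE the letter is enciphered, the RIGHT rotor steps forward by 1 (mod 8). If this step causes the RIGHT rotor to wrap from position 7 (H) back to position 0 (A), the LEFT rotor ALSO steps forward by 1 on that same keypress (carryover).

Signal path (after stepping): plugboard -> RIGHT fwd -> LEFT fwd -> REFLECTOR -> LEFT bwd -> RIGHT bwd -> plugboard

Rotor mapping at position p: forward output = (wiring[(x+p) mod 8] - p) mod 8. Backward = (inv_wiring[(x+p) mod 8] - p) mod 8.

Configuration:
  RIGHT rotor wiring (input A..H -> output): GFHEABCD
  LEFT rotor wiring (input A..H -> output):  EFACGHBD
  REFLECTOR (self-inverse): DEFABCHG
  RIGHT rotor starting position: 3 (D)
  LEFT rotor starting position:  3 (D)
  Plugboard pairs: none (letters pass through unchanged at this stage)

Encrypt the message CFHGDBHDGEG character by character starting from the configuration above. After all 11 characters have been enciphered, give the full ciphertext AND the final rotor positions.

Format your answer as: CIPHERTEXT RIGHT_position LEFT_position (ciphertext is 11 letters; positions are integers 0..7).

Char 1 ('C'): step: R->4, L=3; C->plug->C->R->G->L->C->refl->F->L'->H->R'->D->plug->D
Char 2 ('F'): step: R->5, L=3; F->plug->F->R->C->L->E->refl->B->L'->F->R'->B->plug->B
Char 3 ('H'): step: R->6, L=3; H->plug->H->R->D->L->G->refl->H->L'->A->R'->C->plug->C
Char 4 ('G'): step: R->7, L=3; G->plug->G->R->C->L->E->refl->B->L'->F->R'->E->plug->E
Char 5 ('D'): step: R->0, L->4 (L advanced); D->plug->D->R->E->L->A->refl->D->L'->B->R'->F->plug->F
Char 6 ('B'): step: R->1, L=4; B->plug->B->R->G->L->E->refl->B->L'->F->R'->H->plug->H
Char 7 ('H'): step: R->2, L=4; H->plug->H->R->D->L->H->refl->G->L'->H->R'->D->plug->D
Char 8 ('D'): step: R->3, L=4; D->plug->D->R->H->L->G->refl->H->L'->D->R'->F->plug->F
Char 9 ('G'): step: R->4, L=4; G->plug->G->R->D->L->H->refl->G->L'->H->R'->D->plug->D
Char 10 ('E'): step: R->5, L=4; E->plug->E->R->A->L->C->refl->F->L'->C->R'->F->plug->F
Char 11 ('G'): step: R->6, L=4; G->plug->G->R->C->L->F->refl->C->L'->A->R'->C->plug->C
Final: ciphertext=DBCEFHDFDFC, RIGHT=6, LEFT=4

Answer: DBCEFHDFDFC 6 4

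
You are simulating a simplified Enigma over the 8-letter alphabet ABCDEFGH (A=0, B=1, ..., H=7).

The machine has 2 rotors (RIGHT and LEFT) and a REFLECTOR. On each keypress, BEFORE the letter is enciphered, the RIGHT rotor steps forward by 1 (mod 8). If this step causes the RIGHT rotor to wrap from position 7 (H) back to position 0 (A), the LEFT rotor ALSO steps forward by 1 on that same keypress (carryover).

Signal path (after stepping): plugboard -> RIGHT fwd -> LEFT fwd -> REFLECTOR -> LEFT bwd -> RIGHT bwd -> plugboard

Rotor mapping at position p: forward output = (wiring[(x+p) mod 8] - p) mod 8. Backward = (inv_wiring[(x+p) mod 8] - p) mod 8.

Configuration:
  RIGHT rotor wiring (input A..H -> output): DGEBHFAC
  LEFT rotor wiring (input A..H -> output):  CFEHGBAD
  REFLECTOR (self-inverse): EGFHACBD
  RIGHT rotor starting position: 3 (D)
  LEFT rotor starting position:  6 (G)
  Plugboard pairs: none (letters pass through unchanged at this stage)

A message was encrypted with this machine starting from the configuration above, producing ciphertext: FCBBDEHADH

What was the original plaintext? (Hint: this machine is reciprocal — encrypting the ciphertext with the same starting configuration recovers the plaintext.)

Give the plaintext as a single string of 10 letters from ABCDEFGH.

Char 1 ('F'): step: R->4, L=6; F->plug->F->R->C->L->E->refl->A->L'->G->R'->D->plug->D
Char 2 ('C'): step: R->5, L=6; C->plug->C->R->F->L->B->refl->G->L'->E->R'->G->plug->G
Char 3 ('B'): step: R->6, L=6; B->plug->B->R->E->L->G->refl->B->L'->F->R'->C->plug->C
Char 4 ('B'): step: R->7, L=6; B->plug->B->R->E->L->G->refl->B->L'->F->R'->D->plug->D
Char 5 ('D'): step: R->0, L->7 (L advanced); D->plug->D->R->B->L->D->refl->H->L'->F->R'->F->plug->F
Char 6 ('E'): step: R->1, L=7; E->plug->E->R->E->L->A->refl->E->L'->A->R'->C->plug->C
Char 7 ('H'): step: R->2, L=7; H->plug->H->R->E->L->A->refl->E->L'->A->R'->F->plug->F
Char 8 ('A'): step: R->3, L=7; A->plug->A->R->G->L->C->refl->F->L'->D->R'->G->plug->G
Char 9 ('D'): step: R->4, L=7; D->plug->D->R->G->L->C->refl->F->L'->D->R'->A->plug->A
Char 10 ('H'): step: R->5, L=7; H->plug->H->R->C->L->G->refl->B->L'->H->R'->F->plug->F

Answer: DGCDFCFGAF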